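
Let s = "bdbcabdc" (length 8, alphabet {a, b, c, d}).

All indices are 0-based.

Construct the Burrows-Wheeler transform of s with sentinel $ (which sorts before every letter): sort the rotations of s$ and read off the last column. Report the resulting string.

ccd$adbbb

rank  rotation   last
    0  $bdbcabdc  c
    1  abdc$bdbc  c
    2  bcabdc$bd  d
    3  bdbcabdc$  $
    4  bdc$bdbca  a
    5  c$bdbcabd  d
    6  cabdc$bdb  b
    7  dbcabdc$b  b
    8  dc$bdbcab  b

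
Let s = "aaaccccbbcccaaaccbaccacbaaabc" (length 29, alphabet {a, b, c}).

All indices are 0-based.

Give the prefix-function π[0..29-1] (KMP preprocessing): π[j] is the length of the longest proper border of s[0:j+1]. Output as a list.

π[0] = 0
j=1 s[j]='a': π[1]=1 (border 'a')
j=2 s[j]='a': π[2]=2 (border 'aa')
j=3 s[j]='c': k: 2→1→0; π[3]=0 (border '')
j=4 s[j]='c': π[4]=0 (border '')
j=5 s[j]='c': π[5]=0 (border '')
j=6 s[j]='c': π[6]=0 (border '')
j=7 s[j]='b': π[7]=0 (border '')
j=8 s[j]='b': π[8]=0 (border '')
j=9 s[j]='c': π[9]=0 (border '')
j=10 s[j]='c': π[10]=0 (border '')
j=11 s[j]='c': π[11]=0 (border '')
j=12 s[j]='a': π[12]=1 (border 'a')
j=13 s[j]='a': π[13]=2 (border 'aa')
j=14 s[j]='a': π[14]=3 (border 'aaa')
j=15 s[j]='c': π[15]=4 (border 'aaac')
j=16 s[j]='c': π[16]=5 (border 'aaacc')
j=17 s[j]='b': k: 5→0; π[17]=0 (border '')
j=18 s[j]='a': π[18]=1 (border 'a')
j=19 s[j]='c': k: 1→0; π[19]=0 (border '')
j=20 s[j]='c': π[20]=0 (border '')
j=21 s[j]='a': π[21]=1 (border 'a')
j=22 s[j]='c': k: 1→0; π[22]=0 (border '')
j=23 s[j]='b': π[23]=0 (border '')
j=24 s[j]='a': π[24]=1 (border 'a')
j=25 s[j]='a': π[25]=2 (border 'aa')
j=26 s[j]='a': π[26]=3 (border 'aaa')
j=27 s[j]='b': k: 3→2→1→0; π[27]=0 (border '')
j=28 s[j]='c': π[28]=0 (border '')

[0, 1, 2, 0, 0, 0, 0, 0, 0, 0, 0, 0, 1, 2, 3, 4, 5, 0, 1, 0, 0, 1, 0, 0, 1, 2, 3, 0, 0]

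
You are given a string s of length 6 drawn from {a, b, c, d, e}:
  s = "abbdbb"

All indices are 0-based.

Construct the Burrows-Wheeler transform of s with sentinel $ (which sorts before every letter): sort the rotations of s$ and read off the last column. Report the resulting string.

rank  rotation last
    0  $abbdbb  b
    1  abbdbb$  $
    2  b$abbdb  b
    3  bb$abbd  d
    4  bbdbb$a  a
    5  bdbb$ab  b
    6  dbb$abb  b

b$bdabb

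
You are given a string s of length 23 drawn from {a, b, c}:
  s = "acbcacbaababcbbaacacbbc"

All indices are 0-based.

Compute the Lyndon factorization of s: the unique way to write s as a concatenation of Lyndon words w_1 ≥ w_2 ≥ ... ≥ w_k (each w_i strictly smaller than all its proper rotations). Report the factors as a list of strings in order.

emit factor 1: 'acbc' (i=0, period=4)
emit factor 2: 'acb' (i=4, period=3)
emit factor 3: 'aababcbbaacacbbc' (i=7, period=16)

["acbc", "acb", "aababcbbaacacbbc"]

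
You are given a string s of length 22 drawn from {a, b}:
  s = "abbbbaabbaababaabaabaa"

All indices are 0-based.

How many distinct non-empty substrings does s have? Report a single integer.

rank→(start, suffix):
  0 → (21, 'a')
  1 → (20, 'aa')
  2 → (17, 'aabaa')
  3 → (14, 'aabaabaa')
  4 → (9, 'aababaabaabaa')
  5 → (5, 'aabbaababaabaabaa')
  6 → (18, 'abaa')
  7 → (15, 'abaabaa')
  8 → (12, 'abaabaabaa')
  9 → (10, 'ababaabaabaa')
  10 → (6, 'abbaababaabaabaa')
  11 → (0, 'abbbbaabbaababaabaabaa')
  12 → (19, 'baa')
  13 → (16, 'baabaa')
  14 → (13, 'baabaabaa')
  15 → (8, 'baababaabaabaa')
  16 → (4, 'baabbaababaabaabaa')
  17 → (11, 'babaabaabaa')
  18 → (7, 'bbaababaabaabaa')
  19 → (3, 'bbaabbaababaabaabaa')
  20 → (2, 'bbbaabbaababaabaabaa')
  21 → (1, 'bbbbaabbaababaabaabaa')

SA = [21, 20, 17, 14, 9, 5, 18, 15, 12, 10, 6, 0, 19, 16, 13, 8, 4, 11, 7, 3, 2, 1]
[i] adj suffixes → lcp
  [1] 21/20 → 1 ('a')
  [2] 20/17 → 2 ('aa')
  [3] 17/14 → 5 ('aabaa')
  [4] 14/9 → 4 ('aaba')
  [5] 9/5 → 3 ('aab')
  [6] 5/18 → 1 ('a')
  [7] 18/15 → 4 ('abaa')
  [8] 15/12 → 7 ('abaabaa')
  [9] 12/10 → 3 ('aba')
  [10] 10/6 → 2 ('ab')
  [11] 6/0 → 3 ('abb')
  [12] 0/19 → 0 ('')
  [13] 19/16 → 3 ('baa')
  [14] 16/13 → 6 ('baabaa')
  [15] 13/8 → 5 ('baaba')
  [16] 8/4 → 4 ('baab')
  [17] 4/11 → 2 ('ba')
  [18] 11/7 → 1 ('b')
  [19] 7/3 → 5 ('bbaab')
  [20] 3/2 → 2 ('bb')
  [21] 2/1 → 3 ('bbb')

n(n+1)/2 = 22·23/2 = 253
Σ LCP = 0 + 1 + 2 + 5 + 4 + 3 + 1 + 4 + 7 + 3 + 2 + 3 + 0 + 3 + 6 + 5 + 4 + 2 + 1 + 5 + 2 + 3 = 66
distinct = 253 − 66 = 187

187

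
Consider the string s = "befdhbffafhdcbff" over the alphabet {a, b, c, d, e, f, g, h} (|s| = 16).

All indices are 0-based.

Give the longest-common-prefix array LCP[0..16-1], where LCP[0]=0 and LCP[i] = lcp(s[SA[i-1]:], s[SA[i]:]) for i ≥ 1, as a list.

[0, 0, 1, 3, 0, 0, 1, 0, 0, 1, 1, 1, 2, 1, 0, 1]

rank | idx | suffix
   0 |   8 | afhdcbff
   1 |   0 | befdhbffafhdcbff
   2 |  13 | bff
   3 |   5 | bffafhdcbff
   4 |  12 | cbff
   5 |  11 | dcbff
   6 |   3 | dhbffafhdcbff
   7 |   1 | efdhbffafhdcbff
   8 |  15 | f
   9 |   7 | fafhdcbff
  10 |   2 | fdhbffafhdcbff
  11 |  14 | ff
  12 |   6 | ffafhdcbff
  13 |   9 | fhdcbff
  14 |   4 | hbffafhdcbff
  15 |  10 | hdcbff

SA = [8, 0, 13, 5, 12, 11, 3, 1, 15, 7, 2, 14, 6, 9, 4, 10]
[i] adj suffixes → lcp
  [1] 8/0 → 0 ('')
  [2] 0/13 → 1 ('b')
  [3] 13/5 → 3 ('bff')
  [4] 5/12 → 0 ('')
  [5] 12/11 → 0 ('')
  [6] 11/3 → 1 ('d')
  [7] 3/1 → 0 ('')
  [8] 1/15 → 0 ('')
  [9] 15/7 → 1 ('f')
  [10] 7/2 → 1 ('f')
  [11] 2/14 → 1 ('f')
  [12] 14/6 → 2 ('ff')
  [13] 6/9 → 1 ('f')
  [14] 9/4 → 0 ('')
  [15] 4/10 → 1 ('h')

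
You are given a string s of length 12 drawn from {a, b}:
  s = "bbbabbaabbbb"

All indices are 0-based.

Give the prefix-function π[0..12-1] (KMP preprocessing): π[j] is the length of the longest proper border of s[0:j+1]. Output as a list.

π[0] = 0
j=1 s[j]='b': π[1]=1 (border 'b')
j=2 s[j]='b': π[2]=2 (border 'bb')
j=3 s[j]='a': k: 2→1→0; π[3]=0 (border '')
j=4 s[j]='b': π[4]=1 (border 'b')
j=5 s[j]='b': π[5]=2 (border 'bb')
j=6 s[j]='a': k: 2→1→0; π[6]=0 (border '')
j=7 s[j]='a': π[7]=0 (border '')
j=8 s[j]='b': π[8]=1 (border 'b')
j=9 s[j]='b': π[9]=2 (border 'bb')
j=10 s[j]='b': π[10]=3 (border 'bbb')
j=11 s[j]='b': k: 3→2; π[11]=3 (border 'bbb')

[0, 1, 2, 0, 1, 2, 0, 0, 1, 2, 3, 3]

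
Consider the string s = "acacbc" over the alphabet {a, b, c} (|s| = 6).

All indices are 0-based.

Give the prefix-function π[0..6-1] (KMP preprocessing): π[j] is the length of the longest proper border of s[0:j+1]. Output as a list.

π[0] = 0
j=1 s[j]='c': π[1]=0 (border '')
j=2 s[j]='a': π[2]=1 (border 'a')
j=3 s[j]='c': π[3]=2 (border 'ac')
j=4 s[j]='b': k: 2→0; π[4]=0 (border '')
j=5 s[j]='c': π[5]=0 (border '')

[0, 0, 1, 2, 0, 0]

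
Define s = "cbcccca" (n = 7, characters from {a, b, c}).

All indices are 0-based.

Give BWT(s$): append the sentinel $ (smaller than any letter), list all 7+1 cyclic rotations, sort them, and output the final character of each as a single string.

accc$ccb

rank  rotation  last
    0  $cbcccca  a
    1  a$cbcccc  c
    2  bcccca$c  c
    3  ca$cbccc  c
    4  cbcccca$  $
    5  cca$cbcc  c
    6  ccca$cbc  c
    7  cccca$cb  b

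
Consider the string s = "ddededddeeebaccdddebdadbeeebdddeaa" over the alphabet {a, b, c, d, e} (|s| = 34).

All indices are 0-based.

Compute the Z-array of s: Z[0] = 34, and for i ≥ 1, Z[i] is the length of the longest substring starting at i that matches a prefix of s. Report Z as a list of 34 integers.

Z[0]=34
i=1: fresh scan; Z[1]=1 grow→box=[1,2)
i=2: fresh scan; Z[2]=0
i=3: fresh scan; Z[3]=1 grow→box=[3,4)
i=4: fresh scan; Z[4]=0
i=5: fresh scan; Z[5]=2 grow→box=[5,7)
i=6: min(r-i=1, Z[1]=1)=1; Z[6]=3 grow→box=[6,9)
i=7: min(r-i=2, Z[1]=1)=1; Z[7]=1
i=8: min(r-i=1, Z[2]=0)=0; Z[8]=0
i=9: fresh scan; Z[9]=0
i=10: fresh scan; Z[10]=0
i=11: fresh scan; Z[11]=0
i=12: fresh scan; Z[12]=0
i=13: fresh scan; Z[13]=0
i=14: fresh scan; Z[14]=0
i=15: fresh scan; Z[15]=2 grow→box=[15,17)
i=16: min(r-i=1, Z[1]=1)=1; Z[16]=3 grow→box=[16,19)
i=17: min(r-i=2, Z[1]=1)=1; Z[17]=1
i=18: min(r-i=1, Z[2]=0)=0; Z[18]=0
i=19: fresh scan; Z[19]=0
i=20: fresh scan; Z[20]=1 grow→box=[20,21)
i=21: fresh scan; Z[21]=0
i=22: fresh scan; Z[22]=1 grow→box=[22,23)
i=23: fresh scan; Z[23]=0
i=24: fresh scan; Z[24]=0
i=25: fresh scan; Z[25]=0
i=26: fresh scan; Z[26]=0
i=27: fresh scan; Z[27]=0
i=28: fresh scan; Z[28]=2 grow→box=[28,30)
i=29: min(r-i=1, Z[1]=1)=1; Z[29]=3 grow→box=[29,32)
i=30: min(r-i=2, Z[1]=1)=1; Z[30]=1
i=31: min(r-i=1, Z[2]=0)=0; Z[31]=0
i=32: fresh scan; Z[32]=0
i=33: fresh scan; Z[33]=0

[34, 1, 0, 1, 0, 2, 3, 1, 0, 0, 0, 0, 0, 0, 0, 2, 3, 1, 0, 0, 1, 0, 1, 0, 0, 0, 0, 0, 2, 3, 1, 0, 0, 0]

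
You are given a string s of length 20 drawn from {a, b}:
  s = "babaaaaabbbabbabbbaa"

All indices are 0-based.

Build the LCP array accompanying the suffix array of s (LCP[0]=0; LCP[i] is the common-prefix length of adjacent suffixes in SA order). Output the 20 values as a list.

sorted suffixes:
  #0 SA[0]=19  'a'
  #1 SA[1]=18  'aa'
  #2 SA[2]=3  'aaaaabbbabbabbbaa'
  #3 SA[3]=4  'aaaabbbabbabbbaa'
  #4 SA[4]=5  'aaabbbabbabbbaa'
  #5 SA[5]=6  'aabbbabbabbbaa'
  #6 SA[6]=1  'abaaaaabbbabbabbbaa'
  #7 SA[7]=11  'abbabbbaa'
  #8 SA[8]=14  'abbbaa'
  #9 SA[9]=7  'abbbabbabbbaa'
  #10 SA[10]=17  'baa'
  #11 SA[11]=2  'baaaaabbbabbabbbaa'
  #12 SA[12]=0  'babaaaaabbbabbabbbaa'
  #13 SA[13]=10  'babbabbbaa'
  #14 SA[14]=13  'babbbaa'
  #15 SA[15]=16  'bbaa'
  #16 SA[16]=9  'bbabbabbbaa'
  #17 SA[17]=12  'bbabbbaa'
  #18 SA[18]=15  'bbbaa'
  #19 SA[19]=8  'bbbabbabbbaa'

SA = [19, 18, 3, 4, 5, 6, 1, 11, 14, 7, 17, 2, 0, 10, 13, 16, 9, 12, 15, 8]
[i] adj suffixes → lcp
  [1] 19/18 → 1 ('a')
  [2] 18/3 → 2 ('aa')
  [3] 3/4 → 4 ('aaaa')
  [4] 4/5 → 3 ('aaa')
  [5] 5/6 → 2 ('aa')
  [6] 6/1 → 1 ('a')
  [7] 1/11 → 2 ('ab')
  [8] 11/14 → 3 ('abb')
  [9] 14/7 → 5 ('abbba')
  [10] 7/17 → 0 ('')
  [11] 17/2 → 3 ('baa')
  [12] 2/0 → 2 ('ba')
  [13] 0/10 → 3 ('bab')
  [14] 10/13 → 4 ('babb')
  [15] 13/16 → 1 ('b')
  [16] 16/9 → 3 ('bba')
  [17] 9/12 → 5 ('bbabb')
  [18] 12/15 → 2 ('bb')
  [19] 15/8 → 4 ('bbba')

[0, 1, 2, 4, 3, 2, 1, 2, 3, 5, 0, 3, 2, 3, 4, 1, 3, 5, 2, 4]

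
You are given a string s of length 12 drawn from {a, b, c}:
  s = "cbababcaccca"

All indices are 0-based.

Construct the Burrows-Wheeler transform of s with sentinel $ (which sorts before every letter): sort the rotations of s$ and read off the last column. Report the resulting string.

rank  rotation       last
    0  $cbababcaccca  a
    1  a$cbababcaccc  c
    2  ababcaccca$cb  b
    3  abcaccca$cbab  b
    4  accca$cbababc  c
    5  bababcaccca$c  c
    6  babcaccca$cba  a
    7  bcaccca$cbaba  a
    8  ca$cbababcacc  c
    9  caccca$cbabab  b
   10  cbababcaccca$  $
   11  cca$cbababcac  c
   12  ccca$cbababca  a

acbbccaacb$ca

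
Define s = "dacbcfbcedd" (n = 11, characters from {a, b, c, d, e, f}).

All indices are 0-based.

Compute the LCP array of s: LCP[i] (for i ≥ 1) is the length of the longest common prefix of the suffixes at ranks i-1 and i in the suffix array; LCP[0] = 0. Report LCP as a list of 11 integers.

rank→(start, suffix):
  0 → (1, 'acbcfbcedd')
  1 → (6, 'bcedd')
  2 → (3, 'bcfbcedd')
  3 → (2, 'cbcfbcedd')
  4 → (7, 'cedd')
  5 → (4, 'cfbcedd')
  6 → (10, 'd')
  7 → (0, 'dacbcfbcedd')
  8 → (9, 'dd')
  9 → (8, 'edd')
  10 → (5, 'fbcedd')

SA = [1, 6, 3, 2, 7, 4, 10, 0, 9, 8, 5]
rank  pair      lcp
   1  s[1:],s[6:]  0  ''
   2  s[6:],s[3:]  2  'bc'
   3  s[3:],s[2:]  0  ''
   4  s[2:],s[7:]  1  'c'
   5  s[7:],s[4:]  1  'c'
   6  s[4:],s[10:]  0  ''
   7  s[10:],s[0:]  1  'd'
   8  s[0:],s[9:]  1  'd'
   9  s[9:],s[8:]  0  ''
  10  s[8:],s[5:]  0  ''

[0, 0, 2, 0, 1, 1, 0, 1, 1, 0, 0]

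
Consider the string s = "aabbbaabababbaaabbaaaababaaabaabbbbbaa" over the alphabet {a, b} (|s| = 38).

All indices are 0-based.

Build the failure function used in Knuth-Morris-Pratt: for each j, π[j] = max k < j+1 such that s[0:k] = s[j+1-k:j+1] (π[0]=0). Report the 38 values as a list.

π[0] = 0
j=1 s[j]='a': π[1]=1 (border 'a')
j=2 s[j]='b': k: 1→0; π[2]=0 (border '')
j=3 s[j]='b': π[3]=0 (border '')
j=4 s[j]='b': π[4]=0 (border '')
j=5 s[j]='a': π[5]=1 (border 'a')
j=6 s[j]='a': π[6]=2 (border 'aa')
j=7 s[j]='b': π[7]=3 (border 'aab')
j=8 s[j]='a': k: 3→0; π[8]=1 (border 'a')
j=9 s[j]='b': k: 1→0; π[9]=0 (border '')
j=10 s[j]='a': π[10]=1 (border 'a')
j=11 s[j]='b': k: 1→0; π[11]=0 (border '')
j=12 s[j]='b': π[12]=0 (border '')
j=13 s[j]='a': π[13]=1 (border 'a')
j=14 s[j]='a': π[14]=2 (border 'aa')
j=15 s[j]='a': k: 2→1; π[15]=2 (border 'aa')
j=16 s[j]='b': π[16]=3 (border 'aab')
j=17 s[j]='b': π[17]=4 (border 'aabb')
j=18 s[j]='a': k: 4→0; π[18]=1 (border 'a')
j=19 s[j]='a': π[19]=2 (border 'aa')
j=20 s[j]='a': k: 2→1; π[20]=2 (border 'aa')
j=21 s[j]='a': k: 2→1; π[21]=2 (border 'aa')
j=22 s[j]='b': π[22]=3 (border 'aab')
j=23 s[j]='a': k: 3→0; π[23]=1 (border 'a')
j=24 s[j]='b': k: 1→0; π[24]=0 (border '')
j=25 s[j]='a': π[25]=1 (border 'a')
j=26 s[j]='a': π[26]=2 (border 'aa')
j=27 s[j]='a': k: 2→1; π[27]=2 (border 'aa')
j=28 s[j]='b': π[28]=3 (border 'aab')
j=29 s[j]='a': k: 3→0; π[29]=1 (border 'a')
j=30 s[j]='a': π[30]=2 (border 'aa')
j=31 s[j]='b': π[31]=3 (border 'aab')
j=32 s[j]='b': π[32]=4 (border 'aabb')
j=33 s[j]='b': π[33]=5 (border 'aabbb')
j=34 s[j]='b': k: 5→0; π[34]=0 (border '')
j=35 s[j]='b': π[35]=0 (border '')
j=36 s[j]='a': π[36]=1 (border 'a')
j=37 s[j]='a': π[37]=2 (border 'aa')

[0, 1, 0, 0, 0, 1, 2, 3, 1, 0, 1, 0, 0, 1, 2, 2, 3, 4, 1, 2, 2, 2, 3, 1, 0, 1, 2, 2, 3, 1, 2, 3, 4, 5, 0, 0, 1, 2]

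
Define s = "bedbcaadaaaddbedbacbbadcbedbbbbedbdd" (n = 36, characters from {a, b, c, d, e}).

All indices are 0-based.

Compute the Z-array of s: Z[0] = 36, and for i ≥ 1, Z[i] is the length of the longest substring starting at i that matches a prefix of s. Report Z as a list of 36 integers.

Z[0]=36
i=1: i≥r, start 0; Z[1]=0
i=2: i≥r, start 0; Z[2]=0
i=3: i≥r, start 0; Z[3]=1 grow→box=[3,4)
i=4: i≥r, start 0; Z[4]=0
i=5: i≥r, start 0; Z[5]=0
i=6: i≥r, start 0; Z[6]=0
i=7: i≥r, start 0; Z[7]=0
i=8: i≥r, start 0; Z[8]=0
i=9: i≥r, start 0; Z[9]=0
i=10: i≥r, start 0; Z[10]=0
i=11: i≥r, start 0; Z[11]=0
i=12: i≥r, start 0; Z[12]=0
i=13: i≥r, start 0; Z[13]=4 grow→box=[13,17)
i=14: min(r-i=3, Z[1]=0)=0; Z[14]=0
i=15: min(r-i=2, Z[2]=0)=0; Z[15]=0
i=16: min(r-i=1, Z[3]=1)=1; Z[16]=1
i=17: i≥r, start 0; Z[17]=0
i=18: i≥r, start 0; Z[18]=0
i=19: i≥r, start 0; Z[19]=1 grow→box=[19,20)
i=20: i≥r, start 0; Z[20]=1 grow→box=[20,21)
i=21: i≥r, start 0; Z[21]=0
i=22: i≥r, start 0; Z[22]=0
i=23: i≥r, start 0; Z[23]=0
i=24: i≥r, start 0; Z[24]=4 grow→box=[24,28)
i=25: min(r-i=3, Z[1]=0)=0; Z[25]=0
i=26: min(r-i=2, Z[2]=0)=0; Z[26]=0
i=27: min(r-i=1, Z[3]=1)=1; Z[27]=1
i=28: i≥r, start 0; Z[28]=1 grow→box=[28,29)
i=29: i≥r, start 0; Z[29]=1 grow→box=[29,30)
i=30: i≥r, start 0; Z[30]=4 grow→box=[30,34)
i=31: min(r-i=3, Z[1]=0)=0; Z[31]=0
i=32: min(r-i=2, Z[2]=0)=0; Z[32]=0
i=33: min(r-i=1, Z[3]=1)=1; Z[33]=1
i=34: i≥r, start 0; Z[34]=0
i=35: i≥r, start 0; Z[35]=0

[36, 0, 0, 1, 0, 0, 0, 0, 0, 0, 0, 0, 0, 4, 0, 0, 1, 0, 0, 1, 1, 0, 0, 0, 4, 0, 0, 1, 1, 1, 4, 0, 0, 1, 0, 0]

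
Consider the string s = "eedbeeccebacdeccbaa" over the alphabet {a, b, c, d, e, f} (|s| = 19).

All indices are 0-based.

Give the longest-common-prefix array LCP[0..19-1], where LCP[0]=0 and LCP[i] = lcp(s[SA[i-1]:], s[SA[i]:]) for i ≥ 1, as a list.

[0, 1, 1, 0, 2, 1, 0, 1, 2, 1, 1, 0, 1, 0, 1, 3, 1, 1, 2]

sorted suffixes:
  #0 SA[0]=18  'a'
  #1 SA[1]=17  'aa'
  #2 SA[2]=10  'acdeccbaa'
  #3 SA[3]=16  'baa'
  #4 SA[4]=9  'bacdeccbaa'
  #5 SA[5]=3  'beeccebacdeccbaa'
  #6 SA[6]=15  'cbaa'
  #7 SA[7]=14  'ccbaa'
  #8 SA[8]=6  'ccebacdeccbaa'
  #9 SA[9]=11  'cdeccbaa'
  #10 SA[10]=7  'cebacdeccbaa'
  #11 SA[11]=2  'dbeeccebacdeccbaa'
  #12 SA[12]=12  'deccbaa'
  #13 SA[13]=8  'ebacdeccbaa'
  #14 SA[14]=13  'eccbaa'
  #15 SA[15]=5  'eccebacdeccbaa'
  #16 SA[16]=1  'edbeeccebacdeccbaa'
  #17 SA[17]=4  'eeccebacdeccbaa'
  #18 SA[18]=0  'eedbeeccebacdeccbaa'

SA = [18, 17, 10, 16, 9, 3, 15, 14, 6, 11, 7, 2, 12, 8, 13, 5, 1, 4, 0]
rank  pair      lcp
   1  s[18:],s[17:]  1  'a'
   2  s[17:],s[10:]  1  'a'
   3  s[10:],s[16:]  0  ''
   4  s[16:],s[9:]  2  'ba'
   5  s[9:],s[3:]  1  'b'
   6  s[3:],s[15:]  0  ''
   7  s[15:],s[14:]  1  'c'
   8  s[14:],s[6:]  2  'cc'
   9  s[6:],s[11:]  1  'c'
  10  s[11:],s[7:]  1  'c'
  11  s[7:],s[2:]  0  ''
  12  s[2:],s[12:]  1  'd'
  13  s[12:],s[8:]  0  ''
  14  s[8:],s[13:]  1  'e'
  15  s[13:],s[5:]  3  'ecc'
  16  s[5:],s[1:]  1  'e'
  17  s[1:],s[4:]  1  'e'
  18  s[4:],s[0:]  2  'ee'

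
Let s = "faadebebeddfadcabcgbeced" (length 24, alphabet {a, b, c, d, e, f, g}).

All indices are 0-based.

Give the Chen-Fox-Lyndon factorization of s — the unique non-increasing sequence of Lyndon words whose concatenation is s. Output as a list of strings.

["f", "aadebebeddfadcabcgbeced"]

emit factor 1: 'f' (i=0, period=1)
emit factor 2: 'aadebebeddfadcabcgbeced' (i=1, period=23)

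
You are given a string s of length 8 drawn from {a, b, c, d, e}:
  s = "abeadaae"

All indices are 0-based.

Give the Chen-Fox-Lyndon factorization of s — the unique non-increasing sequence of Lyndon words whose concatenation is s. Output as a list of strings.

["abead", "aae"]

emit factor 1: 'abead' (i=0, period=5)
emit factor 2: 'aae' (i=5, period=3)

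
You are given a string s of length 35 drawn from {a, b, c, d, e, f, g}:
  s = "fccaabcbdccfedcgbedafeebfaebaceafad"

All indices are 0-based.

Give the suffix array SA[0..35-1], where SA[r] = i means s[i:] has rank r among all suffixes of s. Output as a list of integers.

rank | idx | suffix
   0 |   3 | aabcbdccfedcgbedafeebfaebaceafad
   1 |   4 | abcbdccfedcgbedafeebfaebaceafad
   2 |  28 | aceafad
   3 |  33 | ad
   4 |  25 | aebaceafad
   5 |  31 | afad
   6 |  19 | afeebfaebaceafad
   7 |  27 | baceafad
   8 |   5 | bcbdccfedcgbedafeebfaebaceafad
   9 |   7 | bdccfedcgbedafeebfaebaceafad
  10 |  16 | bedafeebfaebaceafad
  11 |  23 | bfaebaceafad
  12 |   2 | caabcbdccfedcgbedafeebfaebaceafad
  13 |   6 | cbdccfedcgbedafeebfaebaceafad
  14 |   1 | ccaabcbdccfedcgbedafeebfaebaceafad
  15 |   9 | ccfedcgbedafeebfaebaceafad
  16 |  29 | ceafad
  17 |  10 | cfedcgbedafeebfaebaceafad
  18 |  14 | cgbedafeebfaebaceafad
  19 |  34 | d
  20 |  18 | dafeebfaebaceafad
  21 |   8 | dccfedcgbedafeebfaebaceafad
  22 |  13 | dcgbedafeebfaebaceafad
  23 |  30 | eafad
  24 |  26 | ebaceafad
  25 |  22 | ebfaebaceafad
  26 |  17 | edafeebfaebaceafad
  27 |  12 | edcgbedafeebfaebaceafad
  28 |  21 | eebfaebaceafad
  29 |  32 | fad
  30 |  24 | faebaceafad
  31 |   0 | fccaabcbdccfedcgbedafeebfaebaceafad
  32 |  11 | fedcgbedafeebfaebaceafad
  33 |  20 | feebfaebaceafad
  34 |  15 | gbedafeebfaebaceafad

[3, 4, 28, 33, 25, 31, 19, 27, 5, 7, 16, 23, 2, 6, 1, 9, 29, 10, 14, 34, 18, 8, 13, 30, 26, 22, 17, 12, 21, 32, 24, 0, 11, 20, 15]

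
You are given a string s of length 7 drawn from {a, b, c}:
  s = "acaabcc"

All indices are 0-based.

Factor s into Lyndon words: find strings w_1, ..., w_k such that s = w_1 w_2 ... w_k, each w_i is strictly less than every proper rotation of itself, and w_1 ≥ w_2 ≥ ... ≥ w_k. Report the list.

["ac", "aabcc"]

emit factor 1: 'ac' (i=0, period=2)
emit factor 2: 'aabcc' (i=2, period=5)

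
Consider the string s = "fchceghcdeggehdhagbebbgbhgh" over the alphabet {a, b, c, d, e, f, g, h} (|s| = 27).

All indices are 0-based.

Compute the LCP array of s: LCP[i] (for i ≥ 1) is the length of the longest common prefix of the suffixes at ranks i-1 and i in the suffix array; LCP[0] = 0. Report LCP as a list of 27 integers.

rank | idx | suffix
   0 |  16 | agbebbgbhgh
   1 |  20 | bbgbhgh
   2 |  18 | bebbgbhgh
   3 |  21 | bgbhgh
   4 |  23 | bhgh
   5 |   7 | cdeggehdhagbebbgbhgh
   6 |   3 | ceghcdeggehdhagbebbgbhgh
   7 |   1 | chceghcdeggehdhagbebbgbhgh
   8 |   8 | deggehdhagbebbgbhgh
   9 |  14 | dhagbebbgbhgh
  10 |  19 | ebbgbhgh
  11 |   9 | eggehdhagbebbgbhgh
  12 |   4 | eghcdeggehdhagbebbgbhgh
  13 |  12 | ehdhagbebbgbhgh
  14 |   0 | fchceghcdeggehdhagbebbgbhgh
  15 |  17 | gbebbgbhgh
  16 |  22 | gbhgh
  17 |  11 | gehdhagbebbgbhgh
  18 |  10 | ggehdhagbebbgbhgh
  19 |  25 | gh
  20 |   5 | ghcdeggehdhagbebbgbhgh
  21 |  26 | h
  22 |  15 | hagbebbgbhgh
  23 |   6 | hcdeggehdhagbebbgbhgh
  24 |   2 | hceghcdeggehdhagbebbgbhgh
  25 |  13 | hdhagbebbgbhgh
  26 |  24 | hgh

SA = [16, 20, 18, 21, 23, 7, 3, 1, 8, 14, 19, 9, 4, 12, 0, 17, 22, 11, 10, 25, 5, 26, 15, 6, 2, 13, 24]
rank  pair      lcp
   1  s[16:],s[20:]  0  ''
   2  s[20:],s[18:]  1  'b'
   3  s[18:],s[21:]  1  'b'
   4  s[21:],s[23:]  1  'b'
   5  s[23:],s[7:]  0  ''
   6  s[7:],s[3:]  1  'c'
   7  s[3:],s[1:]  1  'c'
   8  s[1:],s[8:]  0  ''
   9  s[8:],s[14:]  1  'd'
  10  s[14:],s[19:]  0  ''
  11  s[19:],s[9:]  1  'e'
  12  s[9:],s[4:]  2  'eg'
  13  s[4:],s[12:]  1  'e'
  14  s[12:],s[0:]  0  ''
  15  s[0:],s[17:]  0  ''
  16  s[17:],s[22:]  2  'gb'
  17  s[22:],s[11:]  1  'g'
  18  s[11:],s[10:]  1  'g'
  19  s[10:],s[25:]  1  'g'
  20  s[25:],s[5:]  2  'gh'
  21  s[5:],s[26:]  0  ''
  22  s[26:],s[15:]  1  'h'
  23  s[15:],s[6:]  1  'h'
  24  s[6:],s[2:]  2  'hc'
  25  s[2:],s[13:]  1  'h'
  26  s[13:],s[24:]  1  'h'

[0, 0, 1, 1, 1, 0, 1, 1, 0, 1, 0, 1, 2, 1, 0, 0, 2, 1, 1, 1, 2, 0, 1, 1, 2, 1, 1]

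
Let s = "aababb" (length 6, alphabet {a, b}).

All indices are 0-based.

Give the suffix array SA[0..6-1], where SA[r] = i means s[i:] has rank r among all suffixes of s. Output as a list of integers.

[0, 1, 3, 5, 2, 4]

rank | idx | suffix
   0 |   0 | aababb
   1 |   1 | ababb
   2 |   3 | abb
   3 |   5 | b
   4 |   2 | babb
   5 |   4 | bb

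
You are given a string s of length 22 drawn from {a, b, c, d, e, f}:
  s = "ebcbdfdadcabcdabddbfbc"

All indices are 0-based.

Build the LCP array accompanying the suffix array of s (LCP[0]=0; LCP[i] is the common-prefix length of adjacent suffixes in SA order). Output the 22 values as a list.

[0, 2, 1, 0, 2, 2, 1, 2, 1, 0, 1, 1, 1, 0, 2, 1, 1, 1, 1, 0, 0, 1]

rank→(start, suffix):
  0 → (10, 'abcdabddbfbc')
  1 → (14, 'abddbfbc')
  2 → (7, 'adcabcdabddbfbc')
  3 → (20, 'bc')
  4 → (1, 'bcbdfdadcabcdabddbfbc')
  5 → (11, 'bcdabddbfbc')
  6 → (15, 'bddbfbc')
  7 → (3, 'bdfdadcabcdabddbfbc')
  8 → (18, 'bfbc')
  9 → (21, 'c')
  10 → (9, 'cabcdabddbfbc')
  11 → (2, 'cbdfdadcabcdabddbfbc')
  12 → (12, 'cdabddbfbc')
  13 → (13, 'dabddbfbc')
  14 → (6, 'dadcabcdabddbfbc')
  15 → (17, 'dbfbc')
  16 → (8, 'dcabcdabddbfbc')
  17 → (16, 'ddbfbc')
  18 → (4, 'dfdadcabcdabddbfbc')
  19 → (0, 'ebcbdfdadcabcdabddbfbc')
  20 → (19, 'fbc')
  21 → (5, 'fdadcabcdabddbfbc')

SA = [10, 14, 7, 20, 1, 11, 15, 3, 18, 21, 9, 2, 12, 13, 6, 17, 8, 16, 4, 0, 19, 5]
[i] adj suffixes → lcp
  [1] 10/14 → 2 ('ab')
  [2] 14/7 → 1 ('a')
  [3] 7/20 → 0 ('')
  [4] 20/1 → 2 ('bc')
  [5] 1/11 → 2 ('bc')
  [6] 11/15 → 1 ('b')
  [7] 15/3 → 2 ('bd')
  [8] 3/18 → 1 ('b')
  [9] 18/21 → 0 ('')
  [10] 21/9 → 1 ('c')
  [11] 9/2 → 1 ('c')
  [12] 2/12 → 1 ('c')
  [13] 12/13 → 0 ('')
  [14] 13/6 → 2 ('da')
  [15] 6/17 → 1 ('d')
  [16] 17/8 → 1 ('d')
  [17] 8/16 → 1 ('d')
  [18] 16/4 → 1 ('d')
  [19] 4/0 → 0 ('')
  [20] 0/19 → 0 ('')
  [21] 19/5 → 1 ('f')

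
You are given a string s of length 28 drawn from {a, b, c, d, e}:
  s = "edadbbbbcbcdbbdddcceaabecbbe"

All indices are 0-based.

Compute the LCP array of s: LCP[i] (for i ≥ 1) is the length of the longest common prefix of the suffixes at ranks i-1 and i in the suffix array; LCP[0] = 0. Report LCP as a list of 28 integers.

[0, 1, 1, 0, 3, 2, 2, 2, 1, 2, 1, 1, 2, 0, 2, 1, 1, 1, 0, 1, 3, 1, 1, 2, 0, 1, 1, 1]

rank | idx | suffix
   0 |  20 | aabecbbe
   1 |  21 | abecbbe
   2 |   2 | adbbbbcbcdbbdddcceaabecbbe
   3 |   4 | bbbbcbcdbbdddcceaabecbbe
   4 |   5 | bbbcbcdbbdddcceaabecbbe
   5 |   6 | bbcbcdbbdddcceaabecbbe
   6 |  12 | bbdddcceaabecbbe
   7 |  25 | bbe
   8 |   7 | bcbcdbbdddcceaabecbbe
   9 |   9 | bcdbbdddcceaabecbbe
  10 |  13 | bdddcceaabecbbe
  11 |  26 | be
  12 |  22 | becbbe
  13 |  24 | cbbe
  14 |   8 | cbcdbbdddcceaabecbbe
  15 |  17 | cceaabecbbe
  16 |  10 | cdbbdddcceaabecbbe
  17 |  18 | ceaabecbbe
  18 |   1 | dadbbbbcbcdbbdddcceaabecbbe
  19 |   3 | dbbbbcbcdbbdddcceaabecbbe
  20 |  11 | dbbdddcceaabecbbe
  21 |  16 | dcceaabecbbe
  22 |  15 | ddcceaabecbbe
  23 |  14 | dddcceaabecbbe
  24 |  27 | e
  25 |  19 | eaabecbbe
  26 |  23 | ecbbe
  27 |   0 | edadbbbbcbcdbbdddcceaabecbbe

SA = [20, 21, 2, 4, 5, 6, 12, 25, 7, 9, 13, 26, 22, 24, 8, 17, 10, 18, 1, 3, 11, 16, 15, 14, 27, 19, 23, 0]
[i] adj suffixes → lcp
  [1] 20/21 → 1 ('a')
  [2] 21/2 → 1 ('a')
  [3] 2/4 → 0 ('')
  [4] 4/5 → 3 ('bbb')
  [5] 5/6 → 2 ('bb')
  [6] 6/12 → 2 ('bb')
  [7] 12/25 → 2 ('bb')
  [8] 25/7 → 1 ('b')
  [9] 7/9 → 2 ('bc')
  [10] 9/13 → 1 ('b')
  [11] 13/26 → 1 ('b')
  [12] 26/22 → 2 ('be')
  [13] 22/24 → 0 ('')
  [14] 24/8 → 2 ('cb')
  [15] 8/17 → 1 ('c')
  [16] 17/10 → 1 ('c')
  [17] 10/18 → 1 ('c')
  [18] 18/1 → 0 ('')
  [19] 1/3 → 1 ('d')
  [20] 3/11 → 3 ('dbb')
  [21] 11/16 → 1 ('d')
  [22] 16/15 → 1 ('d')
  [23] 15/14 → 2 ('dd')
  [24] 14/27 → 0 ('')
  [25] 27/19 → 1 ('e')
  [26] 19/23 → 1 ('e')
  [27] 23/0 → 1 ('e')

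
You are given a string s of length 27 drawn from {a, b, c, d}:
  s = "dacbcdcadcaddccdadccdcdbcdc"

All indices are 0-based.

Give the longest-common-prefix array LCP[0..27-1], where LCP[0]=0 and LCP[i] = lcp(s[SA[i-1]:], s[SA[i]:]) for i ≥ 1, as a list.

[0, 1, 3, 2, 0, 4, 0, 1, 3, 1, 1, 3, 1, 2, 2, 3, 3, 0, 2, 1, 1, 2, 4, 2, 4, 2, 1]

rank | idx | suffix
   0 |   1 | acbcdcadcaddccdadccdcdbcdc
   1 |   7 | adcaddccdadccdcdbcdc
   2 |  16 | adccdcdbcdc
   3 |  10 | addccdadccdcdbcdc
   4 |  23 | bcdc
   5 |   3 | bcdcadcaddccdadccdcdbcdc
   6 |  26 | c
   7 |   6 | cadcaddccdadccdcdbcdc
   8 |   9 | caddccdadccdcdbcdc
   9 |   2 | cbcdcadcaddccdadccdcdbcdc
  10 |  13 | ccdadccdcdbcdc
  11 |  18 | ccdcdbcdc
  12 |  14 | cdadccdcdbcdc
  13 |  21 | cdbcdc
  14 |  24 | cdc
  15 |   4 | cdcadcaddccdadccdcdbcdc
  16 |  19 | cdcdbcdc
  17 |   0 | dacbcdcadcaddccdadccdcdbcdc
  18 |  15 | dadccdcdbcdc
  19 |  22 | dbcdc
  20 |  25 | dc
  21 |   5 | dcadcaddccdadccdcdbcdc
  22 |   8 | dcaddccdadccdcdbcdc
  23 |  12 | dccdadccdcdbcdc
  24 |  17 | dccdcdbcdc
  25 |  20 | dcdbcdc
  26 |  11 | ddccdadccdcdbcdc

SA = [1, 7, 16, 10, 23, 3, 26, 6, 9, 2, 13, 18, 14, 21, 24, 4, 19, 0, 15, 22, 25, 5, 8, 12, 17, 20, 11]
i: (SA[i-1],SA[i]) lcp shared
  1: (1,7) 1 'a'
  2: (7,16) 3 'adc'
  3: (16,10) 2 'ad'
  4: (10,23) 0 ''
  5: (23,3) 4 'bcdc'
  6: (3,26) 0 ''
  7: (26,6) 1 'c'
  8: (6,9) 3 'cad'
  9: (9,2) 1 'c'
  10: (2,13) 1 'c'
  11: (13,18) 3 'ccd'
  12: (18,14) 1 'c'
  13: (14,21) 2 'cd'
  14: (21,24) 2 'cd'
  15: (24,4) 3 'cdc'
  16: (4,19) 3 'cdc'
  17: (19,0) 0 ''
  18: (0,15) 2 'da'
  19: (15,22) 1 'd'
  20: (22,25) 1 'd'
  21: (25,5) 2 'dc'
  22: (5,8) 4 'dcad'
  23: (8,12) 2 'dc'
  24: (12,17) 4 'dccd'
  25: (17,20) 2 'dc'
  26: (20,11) 1 'd'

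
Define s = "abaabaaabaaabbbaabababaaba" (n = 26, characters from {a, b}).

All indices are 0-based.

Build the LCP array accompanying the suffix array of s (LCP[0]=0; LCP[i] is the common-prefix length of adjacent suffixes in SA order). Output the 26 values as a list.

[0, 1, 4, 2, 4, 7, 4, 3, 1, 3, 6, 4, 6, 3, 5, 2, 0, 2, 5, 3, 5, 5, 2, 4, 1, 2]

rank | idx | suffix
   0 |  25 | a
   1 |   5 | aaabaaabbbaabababaaba
   2 |   9 | aaabbbaabababaaba
   3 |  22 | aaba
   4 |   2 | aabaaabaaabbbaabababaaba
   5 |   6 | aabaaabbbaabababaaba
   6 |  15 | aabababaaba
   7 |  10 | aabbbaabababaaba
   8 |  23 | aba
   9 |   3 | abaaabaaabbbaabababaaba
  10 |   7 | abaaabbbaabababaaba
  11 |  20 | abaaba
  12 |   0 | abaabaaabaaabbbaabababaaba
  13 |  18 | ababaaba
  14 |  16 | abababaaba
  15 |  11 | abbbaabababaaba
  16 |  24 | ba
  17 |   4 | baaabaaabbbaabababaaba
  18 |   8 | baaabbbaabababaaba
  19 |  21 | baaba
  20 |   1 | baabaaabaaabbbaabababaaba
  21 |  14 | baabababaaba
  22 |  19 | babaaba
  23 |  17 | bababaaba
  24 |  13 | bbaabababaaba
  25 |  12 | bbbaabababaaba

SA = [25, 5, 9, 22, 2, 6, 15, 10, 23, 3, 7, 20, 0, 18, 16, 11, 24, 4, 8, 21, 1, 14, 19, 17, 13, 12]
[i] adj suffixes → lcp
  [1] 25/5 → 1 ('a')
  [2] 5/9 → 4 ('aaab')
  [3] 9/22 → 2 ('aa')
  [4] 22/2 → 4 ('aaba')
  [5] 2/6 → 7 ('aabaaab')
  [6] 6/15 → 4 ('aaba')
  [7] 15/10 → 3 ('aab')
  [8] 10/23 → 1 ('a')
  [9] 23/3 → 3 ('aba')
  [10] 3/7 → 6 ('abaaab')
  [11] 7/20 → 4 ('abaa')
  [12] 20/0 → 6 ('abaaba')
  [13] 0/18 → 3 ('aba')
  [14] 18/16 → 5 ('ababa')
  [15] 16/11 → 2 ('ab')
  [16] 11/24 → 0 ('')
  [17] 24/4 → 2 ('ba')
  [18] 4/8 → 5 ('baaab')
  [19] 8/21 → 3 ('baa')
  [20] 21/1 → 5 ('baaba')
  [21] 1/14 → 5 ('baaba')
  [22] 14/19 → 2 ('ba')
  [23] 19/17 → 4 ('baba')
  [24] 17/13 → 1 ('b')
  [25] 13/12 → 2 ('bb')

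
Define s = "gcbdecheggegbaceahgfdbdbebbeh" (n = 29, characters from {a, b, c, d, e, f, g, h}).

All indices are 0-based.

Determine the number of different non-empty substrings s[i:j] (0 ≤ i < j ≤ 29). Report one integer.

sorted suffixes:
  #0 SA[0]=13  'aceahgfdbdbebbeh'
  #1 SA[1]=16  'ahgfdbdbebbeh'
  #2 SA[2]=12  'baceahgfdbdbebbeh'
  #3 SA[3]=25  'bbeh'
  #4 SA[4]=21  'bdbebbeh'
  #5 SA[5]=2  'bdecheggegbaceahgfdbdbebbeh'
  #6 SA[6]=23  'bebbeh'
  #7 SA[7]=26  'beh'
  #8 SA[8]=1  'cbdecheggegbaceahgfdbdbebbeh'
  #9 SA[9]=14  'ceahgfdbdbebbeh'
  #10 SA[10]=5  'cheggegbaceahgfdbdbebbeh'
  #11 SA[11]=20  'dbdbebbeh'
  #12 SA[12]=22  'dbebbeh'
  #13 SA[13]=3  'decheggegbaceahgfdbdbebbeh'
  #14 SA[14]=15  'eahgfdbdbebbeh'
  #15 SA[15]=24  'ebbeh'
  #16 SA[16]=4  'echeggegbaceahgfdbdbebbeh'
  #17 SA[17]=10  'egbaceahgfdbdbebbeh'
  #18 SA[18]=7  'eggegbaceahgfdbdbebbeh'
  #19 SA[19]=27  'eh'
  #20 SA[20]=19  'fdbdbebbeh'
  #21 SA[21]=11  'gbaceahgfdbdbebbeh'
  #22 SA[22]=0  'gcbdecheggegbaceahgfdbdbebbeh'
  #23 SA[23]=9  'gegbaceahgfdbdbebbeh'
  #24 SA[24]=18  'gfdbdbebbeh'
  #25 SA[25]=8  'ggegbaceahgfdbdbebbeh'
  #26 SA[26]=28  'h'
  #27 SA[27]=6  'heggegbaceahgfdbdbebbeh'
  #28 SA[28]=17  'hgfdbdbebbeh'

SA = [13, 16, 12, 25, 21, 2, 23, 26, 1, 14, 5, 20, 22, 3, 15, 24, 4, 10, 7, 27, 19, 11, 0, 9, 18, 8, 28, 6, 17]
rank  pair      lcp
   1  s[13:],s[16:]  1  'a'
   2  s[16:],s[12:]  0  ''
   3  s[12:],s[25:]  1  'b'
   4  s[25:],s[21:]  1  'b'
   5  s[21:],s[2:]  2  'bd'
   6  s[2:],s[23:]  1  'b'
   7  s[23:],s[26:]  2  'be'
   8  s[26:],s[1:]  0  ''
   9  s[1:],s[14:]  1  'c'
  10  s[14:],s[5:]  1  'c'
  11  s[5:],s[20:]  0  ''
  12  s[20:],s[22:]  2  'db'
  13  s[22:],s[3:]  1  'd'
  14  s[3:],s[15:]  0  ''
  15  s[15:],s[24:]  1  'e'
  16  s[24:],s[4:]  1  'e'
  17  s[4:],s[10:]  1  'e'
  18  s[10:],s[7:]  2  'eg'
  19  s[7:],s[27:]  1  'e'
  20  s[27:],s[19:]  0  ''
  21  s[19:],s[11:]  0  ''
  22  s[11:],s[0:]  1  'g'
  23  s[0:],s[9:]  1  'g'
  24  s[9:],s[18:]  1  'g'
  25  s[18:],s[8:]  1  'g'
  26  s[8:],s[28:]  0  ''
  27  s[28:],s[6:]  1  'h'
  28  s[6:],s[17:]  1  'h'

n(n+1)/2 = 29·30/2 = 435
Σ LCP = 0 + 1 + 0 + 1 + 1 + 2 + 1 + 2 + 0 + 1 + 1 + 0 + 2 + 1 + 0 + 1 + 1 + 1 + 2 + 1 + 0 + 0 + 1 + 1 + 1 + 1 + 0 + 1 + 1 = 25
distinct = 435 − 25 = 410

410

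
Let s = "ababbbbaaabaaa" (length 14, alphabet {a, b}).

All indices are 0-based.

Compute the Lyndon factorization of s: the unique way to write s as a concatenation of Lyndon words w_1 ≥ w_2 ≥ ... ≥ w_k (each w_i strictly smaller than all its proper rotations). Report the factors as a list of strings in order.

["ababbbb", "aaab", "a", "a", "a"]

emit factor 1: 'ababbbb' (i=0, period=7)
emit factor 2: 'aaab' (i=7, period=4)
emit factor 3: 'a' (i=11, period=1)
emit factor 4: 'a' (i=12, period=1)
emit factor 5: 'a' (i=13, period=1)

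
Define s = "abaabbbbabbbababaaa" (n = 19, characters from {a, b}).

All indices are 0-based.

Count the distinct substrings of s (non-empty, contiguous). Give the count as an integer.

144

rank→(start, suffix):
  0 → (18, 'a')
  1 → (17, 'aa')
  2 → (16, 'aaa')
  3 → (2, 'aabbbbabbbababaaa')
  4 → (14, 'abaaa')
  5 → (0, 'abaabbbbabbbababaaa')
  6 → (12, 'ababaaa')
  7 → (8, 'abbbababaaa')
  8 → (3, 'abbbbabbbababaaa')
  9 → (15, 'baaa')
  10 → (1, 'baabbbbabbbababaaa')
  11 → (13, 'babaaa')
  12 → (11, 'bababaaa')
  13 → (7, 'babbbababaaa')
  14 → (10, 'bbababaaa')
  15 → (6, 'bbabbbababaaa')
  16 → (9, 'bbbababaaa')
  17 → (5, 'bbbabbbababaaa')
  18 → (4, 'bbbbabbbababaaa')

SA = [18, 17, 16, 2, 14, 0, 12, 8, 3, 15, 1, 13, 11, 7, 10, 6, 9, 5, 4]
rank  pair      lcp
   1  s[18:],s[17:]  1  'a'
   2  s[17:],s[16:]  2  'aa'
   3  s[16:],s[2:]  2  'aa'
   4  s[2:],s[14:]  1  'a'
   5  s[14:],s[0:]  4  'abaa'
   6  s[0:],s[12:]  3  'aba'
   7  s[12:],s[8:]  2  'ab'
   8  s[8:],s[3:]  4  'abbb'
   9  s[3:],s[15:]  0  ''
  10  s[15:],s[1:]  3  'baa'
  11  s[1:],s[13:]  2  'ba'
  12  s[13:],s[11:]  4  'baba'
  13  s[11:],s[7:]  3  'bab'
  14  s[7:],s[10:]  1  'b'
  15  s[10:],s[6:]  4  'bbab'
  16  s[6:],s[9:]  2  'bb'
  17  s[9:],s[5:]  5  'bbbab'
  18  s[5:],s[4:]  3  'bbb'

n(n+1)/2 = 19·20/2 = 190
Σ LCP = 0 + 1 + 2 + 2 + 1 + 4 + 3 + 2 + 4 + 0 + 3 + 2 + 4 + 3 + 1 + 4 + 2 + 5 + 3 = 46
distinct = 190 − 46 = 144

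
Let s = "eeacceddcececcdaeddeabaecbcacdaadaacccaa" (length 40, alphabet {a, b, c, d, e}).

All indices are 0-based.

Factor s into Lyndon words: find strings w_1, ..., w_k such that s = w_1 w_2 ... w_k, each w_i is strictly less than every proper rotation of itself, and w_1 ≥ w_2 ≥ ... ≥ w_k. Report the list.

emit factor 1: 'e' (i=0, period=1)
emit factor 2: 'e' (i=1, period=1)
emit factor 3: 'acceddcececcdaedde' (i=2, period=18)
emit factor 4: 'abaecbcacd' (i=20, period=10)
emit factor 5: 'aad' (i=30, period=3)
emit factor 6: 'aaccc' (i=33, period=5)
emit factor 7: 'a' (i=38, period=1)
emit factor 8: 'a' (i=39, period=1)

["e", "e", "acceddcececcdaedde", "abaecbcacd", "aad", "aaccc", "a", "a"]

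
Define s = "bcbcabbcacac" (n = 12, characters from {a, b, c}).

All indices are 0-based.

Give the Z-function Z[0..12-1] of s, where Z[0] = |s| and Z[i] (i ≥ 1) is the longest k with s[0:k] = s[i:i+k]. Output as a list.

[12, 0, 2, 0, 0, 1, 2, 0, 0, 0, 0, 0]

Z[0]=12
i=1: fresh scan; Z[1]=0
i=2: fresh scan; Z[2]=2 scan→box=[2,4)
i=3: min(r-i=1, Z[1]=0)=0; Z[3]=0
i=4: fresh scan; Z[4]=0
i=5: fresh scan; Z[5]=1 scan→box=[5,6)
i=6: fresh scan; Z[6]=2 scan→box=[6,8)
i=7: min(r-i=1, Z[1]=0)=0; Z[7]=0
i=8: fresh scan; Z[8]=0
i=9: fresh scan; Z[9]=0
i=10: fresh scan; Z[10]=0
i=11: fresh scan; Z[11]=0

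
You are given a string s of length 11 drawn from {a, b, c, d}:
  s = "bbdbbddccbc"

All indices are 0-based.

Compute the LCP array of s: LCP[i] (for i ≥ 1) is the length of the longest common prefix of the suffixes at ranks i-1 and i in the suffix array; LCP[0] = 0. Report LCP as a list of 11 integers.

rank→(start, suffix):
  0 → (0, 'bbdbbddccbc')
  1 → (3, 'bbddccbc')
  2 → (9, 'bc')
  3 → (1, 'bdbbddccbc')
  4 → (4, 'bddccbc')
  5 → (10, 'c')
  6 → (8, 'cbc')
  7 → (7, 'ccbc')
  8 → (2, 'dbbddccbc')
  9 → (6, 'dccbc')
  10 → (5, 'ddccbc')

SA = [0, 3, 9, 1, 4, 10, 8, 7, 2, 6, 5]
[i] adj suffixes → lcp
  [1] 0/3 → 3 ('bbd')
  [2] 3/9 → 1 ('b')
  [3] 9/1 → 1 ('b')
  [4] 1/4 → 2 ('bd')
  [5] 4/10 → 0 ('')
  [6] 10/8 → 1 ('c')
  [7] 8/7 → 1 ('c')
  [8] 7/2 → 0 ('')
  [9] 2/6 → 1 ('d')
  [10] 6/5 → 1 ('d')

[0, 3, 1, 1, 2, 0, 1, 1, 0, 1, 1]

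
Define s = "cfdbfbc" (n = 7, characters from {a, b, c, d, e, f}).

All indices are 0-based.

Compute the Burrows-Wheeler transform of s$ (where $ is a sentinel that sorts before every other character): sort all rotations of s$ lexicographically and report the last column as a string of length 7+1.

rank  rotation  last
    0  $cfdbfbc  c
    1  bc$cfdbf  f
    2  bfbc$cfd  d
    3  c$cfdbfb  b
    4  cfdbfbc$  $
    5  dbfbc$cf  f
    6  fbc$cfdb  b
    7  fdbfbc$c  c

cfdb$fbc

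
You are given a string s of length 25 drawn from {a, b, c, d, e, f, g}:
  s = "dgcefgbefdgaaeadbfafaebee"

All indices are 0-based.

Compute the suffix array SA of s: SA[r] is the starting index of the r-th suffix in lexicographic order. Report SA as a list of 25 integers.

rank→(start, suffix):
  0 → (11, 'aaeadbfafaebee')
  1 → (14, 'adbfafaebee')
  2 → (12, 'aeadbfafaebee')
  3 → (20, 'aebee')
  4 → (18, 'afaebee')
  5 → (22, 'bee')
  6 → (6, 'befdgaaeadbfafaebee')
  7 → (16, 'bfafaebee')
  8 → (2, 'cefgbefdgaaeadbfafaebee')
  9 → (15, 'dbfafaebee')
  10 → (9, 'dgaaeadbfafaebee')
  11 → (0, 'dgcefgbefdgaaeadbfafaebee')
  12 → (24, 'e')
  13 → (13, 'eadbfafaebee')
  14 → (21, 'ebee')
  15 → (23, 'ee')
  16 → (7, 'efdgaaeadbfafaebee')
  17 → (3, 'efgbefdgaaeadbfafaebee')
  18 → (19, 'faebee')
  19 → (17, 'fafaebee')
  20 → (8, 'fdgaaeadbfafaebee')
  21 → (4, 'fgbefdgaaeadbfafaebee')
  22 → (10, 'gaaeadbfafaebee')
  23 → (5, 'gbefdgaaeadbfafaebee')
  24 → (1, 'gcefgbefdgaaeadbfafaebee')

[11, 14, 12, 20, 18, 22, 6, 16, 2, 15, 9, 0, 24, 13, 21, 23, 7, 3, 19, 17, 8, 4, 10, 5, 1]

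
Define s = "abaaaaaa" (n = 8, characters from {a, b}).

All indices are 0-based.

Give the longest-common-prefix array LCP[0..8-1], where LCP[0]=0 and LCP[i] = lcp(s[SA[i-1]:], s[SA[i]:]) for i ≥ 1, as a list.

[0, 1, 2, 3, 4, 5, 1, 0]

rank | idx | suffix
   0 |   7 | a
   1 |   6 | aa
   2 |   5 | aaa
   3 |   4 | aaaa
   4 |   3 | aaaaa
   5 |   2 | aaaaaa
   6 |   0 | abaaaaaa
   7 |   1 | baaaaaa

SA = [7, 6, 5, 4, 3, 2, 0, 1]
rank  pair      lcp
   1  s[7:],s[6:]  1  'a'
   2  s[6:],s[5:]  2  'aa'
   3  s[5:],s[4:]  3  'aaa'
   4  s[4:],s[3:]  4  'aaaa'
   5  s[3:],s[2:]  5  'aaaaa'
   6  s[2:],s[0:]  1  'a'
   7  s[0:],s[1:]  0  ''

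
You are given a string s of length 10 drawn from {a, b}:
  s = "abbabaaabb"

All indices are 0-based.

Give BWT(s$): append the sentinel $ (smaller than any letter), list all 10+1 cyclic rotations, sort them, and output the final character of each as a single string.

bbaba$babaa

rank  rotation     last
    0  $abbabaaabb  b
    1  aaabb$abbab  b
    2  aabb$abbaba  a
    3  abaaabb$abb  b
    4  abb$abbabaa  a
    5  abbabaaabb$  $
    6  b$abbabaaab  b
    7  baaabb$abba  a
    8  babaaabb$ab  b
    9  bb$abbabaaa  a
   10  bbabaaabb$a  a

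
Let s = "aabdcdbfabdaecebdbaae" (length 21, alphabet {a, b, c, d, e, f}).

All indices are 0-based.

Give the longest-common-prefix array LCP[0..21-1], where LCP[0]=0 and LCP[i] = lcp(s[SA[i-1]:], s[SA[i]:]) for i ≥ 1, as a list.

rank→(start, suffix):
  0 → (0, 'aabdcdbfabdaecebdbaae')
  1 → (18, 'aae')
  2 → (8, 'abdaecebdbaae')
  3 → (1, 'abdcdbfabdaecebdbaae')
  4 → (19, 'ae')
  5 → (11, 'aecebdbaae')
  6 → (17, 'baae')
  7 → (9, 'bdaecebdbaae')
  8 → (15, 'bdbaae')
  9 → (2, 'bdcdbfabdaecebdbaae')
  10 → (6, 'bfabdaecebdbaae')
  11 → (4, 'cdbfabdaecebdbaae')
  12 → (13, 'cebdbaae')
  13 → (10, 'daecebdbaae')
  14 → (16, 'dbaae')
  15 → (5, 'dbfabdaecebdbaae')
  16 → (3, 'dcdbfabdaecebdbaae')
  17 → (20, 'e')
  18 → (14, 'ebdbaae')
  19 → (12, 'ecebdbaae')
  20 → (7, 'fabdaecebdbaae')

SA = [0, 18, 8, 1, 19, 11, 17, 9, 15, 2, 6, 4, 13, 10, 16, 5, 3, 20, 14, 12, 7]
i: (SA[i-1],SA[i]) lcp shared
  1: (0,18) 2 'aa'
  2: (18,8) 1 'a'
  3: (8,1) 3 'abd'
  4: (1,19) 1 'a'
  5: (19,11) 2 'ae'
  6: (11,17) 0 ''
  7: (17,9) 1 'b'
  8: (9,15) 2 'bd'
  9: (15,2) 2 'bd'
  10: (2,6) 1 'b'
  11: (6,4) 0 ''
  12: (4,13) 1 'c'
  13: (13,10) 0 ''
  14: (10,16) 1 'd'
  15: (16,5) 2 'db'
  16: (5,3) 1 'd'
  17: (3,20) 0 ''
  18: (20,14) 1 'e'
  19: (14,12) 1 'e'
  20: (12,7) 0 ''

[0, 2, 1, 3, 1, 2, 0, 1, 2, 2, 1, 0, 1, 0, 1, 2, 1, 0, 1, 1, 0]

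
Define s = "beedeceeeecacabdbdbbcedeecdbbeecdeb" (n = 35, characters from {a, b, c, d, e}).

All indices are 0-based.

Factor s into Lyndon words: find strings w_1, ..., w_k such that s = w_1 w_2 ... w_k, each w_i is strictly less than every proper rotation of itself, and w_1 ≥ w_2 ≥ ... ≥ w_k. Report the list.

emit factor 1: 'beedeceeeec' (i=0, period=11)
emit factor 2: 'ac' (i=11, period=2)
emit factor 3: 'abdbdbbcedeecdbbeecdeb' (i=13, period=22)

["beedeceeeec", "ac", "abdbdbbcedeecdbbeecdeb"]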